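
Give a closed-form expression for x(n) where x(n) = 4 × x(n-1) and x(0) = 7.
Recurrence: x(n) = 4 × x(n-1), initial: x(0) = 7.
Each term is 4 times the previous, so this is geometric with ratio 4. After n steps: x(n) = x(0)·4ⁿ = 7·4ⁿ.

x(n) = 7·4ⁿ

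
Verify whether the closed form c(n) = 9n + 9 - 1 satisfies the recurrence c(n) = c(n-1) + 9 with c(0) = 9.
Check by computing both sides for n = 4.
From the recurrence with c(0) = 9:
  c(0) = 9, c(1) = 18, c(2) = 27, c(3) = 36, c(4) = 45
  so the recurrence gives c(4) = 45.
From the proposed closed form c(n) = 9n + 9 - 1:
  c(4) = 44.
The recurrence gives 45 but the closed form gives 44, so the closed form does not satisfy the recurrence.

No, the closed form is incorrect.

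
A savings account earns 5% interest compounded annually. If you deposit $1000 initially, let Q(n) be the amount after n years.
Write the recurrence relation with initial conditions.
Each year the balance grows by 5%, i.e. is multiplied by 1 + 5/100 = 1.05, so Q(n) = 1.05 × Q(n-1). The initial deposit gives Q(0) = 1000.
Unrolling gives the closed form Q(n) = 1000 × (1.05)ⁿ.

Q(n) = 1.05 × Q(n-1), Q(0) = 1000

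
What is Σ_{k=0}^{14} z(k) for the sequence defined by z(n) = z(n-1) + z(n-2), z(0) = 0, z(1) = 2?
Computing the sequence terms: 0, 2, 2, 4, 6, 10, 16, 26, 42, 68, 110, 178, 288, 466, 754
Adding these values together:

1972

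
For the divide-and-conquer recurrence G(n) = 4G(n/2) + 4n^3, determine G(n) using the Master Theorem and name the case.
Master Theorem template: G(n) = a·G(n/b) + f(n).
Here: a=4, b=2, f(n)=4n^3
Compute log_b(a) = log_2(4) = 2.
f(n) = 4n^3 = Ω(n^(2+ε)) with ε = 1, and the regularity condition holds (a·f(n/b) = (a/b^3)·f(n) with a/b^3 = 2^-1 < 1). Case 3: G(n) = Θ(f(n)) = Θ(n^3).

Case 3: G(n) = Θ(n^3)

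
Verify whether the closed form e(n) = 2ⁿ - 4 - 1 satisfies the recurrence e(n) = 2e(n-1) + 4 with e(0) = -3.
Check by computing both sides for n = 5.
From the recurrence with e(0) = -3:
  e(0) = -3, e(1) = -2, e(2) = 0, e(3) = 4, e(4) = 12, e(5) = 28
  so the recurrence gives e(5) = 28.
From the proposed closed form e(n) = 2ⁿ - 4 - 1:
  e(5) = 27.
The recurrence gives 28 but the closed form gives 27, so the closed form does not satisfy the recurrence.

No, the closed form is incorrect.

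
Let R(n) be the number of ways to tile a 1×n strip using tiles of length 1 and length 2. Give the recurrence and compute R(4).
Condition on the last tile: it has length 1 (leaving a 1×(n-1) strip) or length 2 (leaving a 1×(n-2) strip), so R(n) = R(n-1) + R(n-2) (order-2 linear recurrence).
For 0 ≤ i < 2 only unit tiles fit, so R(i) = 1.
Iterating the recurrence: R(2) = 2, R(3) = 3, R(4) = 5.

R(n) = R(n-1) + R(n-2), with R(i) = 1 for 0 ≤ i < 2; R(4) = 5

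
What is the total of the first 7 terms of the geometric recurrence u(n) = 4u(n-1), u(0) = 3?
Computing the sequence terms: 3, 12, 48, 192, 768, 3072, 12288
Adding these values together:

16383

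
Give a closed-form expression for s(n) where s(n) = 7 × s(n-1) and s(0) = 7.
Recurrence: s(n) = 7 × s(n-1), initial: s(0) = 7.
Each term is 7 times the previous, so this is geometric with ratio 7. After n steps: s(n) = s(0)·7ⁿ = 7·7ⁿ.

s(n) = 7·7ⁿ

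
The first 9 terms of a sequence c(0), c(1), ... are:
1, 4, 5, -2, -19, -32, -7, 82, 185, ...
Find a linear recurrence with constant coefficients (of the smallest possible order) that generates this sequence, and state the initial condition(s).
Look for the lowest-order linear relation among consecutive terms.
Observation: c(n) - 2·c(n-1) - (-3)·c(n-2) = 0 holds for the shown terms, and no order-1 relation c(n) = α·c(n-1) + β fits.
Check at n=3: 2·5 + (-3)·4 = -2. ✓

c(n) = 2c(n-1) - 3c(n-2), c(0) = 1, c(1) = 4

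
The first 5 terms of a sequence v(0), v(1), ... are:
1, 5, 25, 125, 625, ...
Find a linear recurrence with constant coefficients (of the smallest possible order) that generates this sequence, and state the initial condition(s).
Look for the lowest-order linear relation among consecutive terms.
Observation: each term is 5× the previous.
Check at n=2: 5·5 = 25. ✓

v(n) = 5 × v(n-1), v(0) = 1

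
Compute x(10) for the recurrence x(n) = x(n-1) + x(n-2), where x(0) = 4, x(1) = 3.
Computing the sequence terms:
4, 3, 7, 10, 17, 27, 44, 71, 115, 186, 301

301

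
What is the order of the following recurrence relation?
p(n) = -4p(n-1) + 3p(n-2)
The order is the largest lag k for which p(n-k) appears. Here the deepest term is p(n-2), so the order is 2.

Order 2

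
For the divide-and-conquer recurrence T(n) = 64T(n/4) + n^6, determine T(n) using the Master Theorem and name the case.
Master Theorem template: T(n) = a·T(n/b) + f(n).
Here: a=64, b=4, f(n)=n^6
Compute log_b(a) = log_4(64) = 3.
f(n) = n^6 = Ω(n^(3+ε)) with ε = 3, and the regularity condition holds (a·f(n/b) = (a/b^6)·f(n) with a/b^6 = 4^-3 < 1). Case 3: T(n) = Θ(f(n)) = Θ(n^6).

Case 3: T(n) = Θ(n^6)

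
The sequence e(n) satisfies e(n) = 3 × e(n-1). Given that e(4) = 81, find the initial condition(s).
In general e(n) = 3ⁿ · e(0). At n = 4: e(0) = e(4) / 3^4 = 81 / 81 = 1.

e(0) = 1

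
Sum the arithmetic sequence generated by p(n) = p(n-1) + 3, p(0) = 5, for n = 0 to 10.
Computing the sequence terms: 5, 8, 11, 14, 17, 20, 23, 26, 29, 32, 35
Adding these values together:

220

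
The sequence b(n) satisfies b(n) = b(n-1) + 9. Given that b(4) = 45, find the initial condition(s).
b(4) = b(0) + 4·9, so b(0) = 45 - 36 = 9.

b(0) = 9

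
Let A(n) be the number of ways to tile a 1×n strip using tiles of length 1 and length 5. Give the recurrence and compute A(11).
Condition on the last tile: it has length 1 (leaving a 1×(n-1) strip) or length 5 (leaving a 1×(n-5) strip), so A(n) = A(n-1) + A(n-5) (order-5 linear recurrence).
For 0 ≤ i < 5 only unit tiles fit, so A(i) = 1.
Iterating the recurrence: A(5) = 2, A(6) = 3, A(7) = 4, A(8) = 5, A(9) = 6, A(10) = 8, A(11) = 11.

A(n) = A(n-1) + A(n-5), with A(i) = 1 for 0 ≤ i < 5; A(11) = 11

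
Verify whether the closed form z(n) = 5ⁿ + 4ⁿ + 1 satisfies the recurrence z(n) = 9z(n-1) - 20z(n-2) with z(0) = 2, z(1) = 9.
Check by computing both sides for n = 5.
From the recurrence with z(0) = 2, z(1) = 9:
  z(0) = 2, z(1) = 9, z(2) = 41, z(3) = 189, z(4) = 881, z(5) = 4149
  so the recurrence gives z(5) = 4149.
From the proposed closed form z(n) = 5ⁿ + 4ⁿ + 1:
  z(5) = 4150.
The recurrence gives 4149 but the closed form gives 4150, so the closed form does not satisfy the recurrence.

No, the closed form is incorrect.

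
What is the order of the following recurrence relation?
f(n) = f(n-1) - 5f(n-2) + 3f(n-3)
The order is the largest lag k for which f(n-k) appears. Here the deepest term is f(n-3), so the order is 3.

Order 3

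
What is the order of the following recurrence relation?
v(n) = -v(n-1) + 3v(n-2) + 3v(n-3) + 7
The order is the largest lag k for which v(n-k) appears. Here the deepest term is v(n-3) (the 7 term is non-homogeneous and does not affect the order), so the order is 3.

Order 3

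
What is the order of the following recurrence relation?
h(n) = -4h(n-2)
The order is the largest lag k for which h(n-k) appears. Here the deepest term is h(n-2), so the order is 2.

Order 2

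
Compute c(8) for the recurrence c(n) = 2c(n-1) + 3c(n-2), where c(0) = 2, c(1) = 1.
Computing the sequence terms:
2, 1, 8, 19, 62, 181, 548, 1639, 4922

4922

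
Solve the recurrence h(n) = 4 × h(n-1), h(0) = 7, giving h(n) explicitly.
Recurrence: h(n) = 4 × h(n-1), initial: h(0) = 7.
Each term is 4 times the previous, so this is geometric with ratio 4. After n steps: h(n) = h(0)·4ⁿ = 7·4ⁿ.

h(n) = 7·4ⁿ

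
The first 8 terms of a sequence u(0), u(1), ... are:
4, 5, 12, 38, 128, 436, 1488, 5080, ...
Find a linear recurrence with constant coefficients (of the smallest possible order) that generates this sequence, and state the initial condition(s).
Look for the lowest-order linear relation among consecutive terms.
Observation: u(n) - 4·u(n-1) - (-2)·u(n-2) = 0 holds for the shown terms, and no order-1 relation u(n) = α·u(n-1) + β fits.
Check at n=3: 4·12 + (-2)·5 = 38. ✓

u(n) = 4u(n-1) - 2u(n-2), u(0) = 4, u(1) = 5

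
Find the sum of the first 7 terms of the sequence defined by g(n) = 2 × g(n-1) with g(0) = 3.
Computing the sequence terms: 3, 6, 12, 24, 48, 96, 192
Adding these values together:

381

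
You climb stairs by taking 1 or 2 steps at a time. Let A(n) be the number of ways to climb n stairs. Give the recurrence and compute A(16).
Condition on the size of the last step (1 to 2): before it there were n-1, …, n-2 stairs climbed, and these cases are disjoint, so A(n) = A(n-1) + A(n-2) (Fibonacci-type sequence).
Initial conditions by direct count (compositions of i into parts ≤ 2): A(1) = 1; A(2) = 2.
Iterating the recurrence: A(3) = 3, A(4) = 5, A(5) = 8, A(6) = 13, A(7) = 21, A(8) = 34, A(9) = 55, A(10) = 89, A(11) = 144, A(12) = 233, A(13) = 377, A(14) = 610, A(15) = 987, A(16) = 1597.

A(n) = A(n-1) + A(n-2), A(1) = 1, A(2) = 2; A(16) = 1597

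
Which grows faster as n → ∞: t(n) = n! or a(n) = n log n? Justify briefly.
Comparing growth rates:
Growth-rate hierarchy: log n ≺ any polynomial ≺ any exponential cⁿ (c>1) ≺ n! ≺ nⁿ.
factorial dominates polynomial degree 1 (with log factor) asymptotically.

t(n) grows faster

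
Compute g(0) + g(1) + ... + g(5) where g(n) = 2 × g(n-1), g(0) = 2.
Computing the sequence terms: 2, 4, 8, 16, 32, 64
Adding these values together:

126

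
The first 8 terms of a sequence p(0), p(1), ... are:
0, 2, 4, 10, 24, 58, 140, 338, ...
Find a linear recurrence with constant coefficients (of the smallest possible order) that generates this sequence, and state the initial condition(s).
Look for the lowest-order linear relation among consecutive terms.
Observation: p(n) - 2·p(n-1) - (1)·p(n-2) = 0 holds for the shown terms, and no order-1 relation p(n) = α·p(n-1) + β fits.
Check at n=3: 2·4 + (1)·2 = 10. ✓

p(n) = 2p(n-1) + p(n-2), p(0) = 0, p(1) = 2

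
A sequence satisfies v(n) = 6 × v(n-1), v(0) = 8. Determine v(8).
Computing step by step:
v(0) = 8
v(1) = 6 × 8 = 48
v(2) = 6 × 48 = 288
v(3) = 6 × 288 = 1728
v(4) = 6 × 1728 = 10368
v(5) = 6 × 10368 = 62208
v(6) = 6 × 62208 = 373248
v(7) = 6 × 373248 = 2239488
v(8) = 6 × 2239488 = 13436928

13436928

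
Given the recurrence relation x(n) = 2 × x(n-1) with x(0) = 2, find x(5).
Computing step by step:
x(0) = 2
x(1) = 2 × 2 = 4
x(2) = 2 × 4 = 8
x(3) = 2 × 8 = 16
x(4) = 2 × 16 = 32
x(5) = 2 × 32 = 64

64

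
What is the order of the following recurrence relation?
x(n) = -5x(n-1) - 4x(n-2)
The order is the largest lag k for which x(n-k) appears. Here the deepest term is x(n-2), so the order is 2.

Order 2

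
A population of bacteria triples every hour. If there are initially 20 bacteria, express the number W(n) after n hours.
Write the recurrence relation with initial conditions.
Each hour multiplies the count by 3, so the count after n hours depends only on the count after n-1 hours: W(n) = 3 × W(n-1). The starting count gives W(0) = 20.
Unrolling n times gives the closed form W(n) = 20 × 3ⁿ.

W(n) = 3 × W(n-1), W(0) = 20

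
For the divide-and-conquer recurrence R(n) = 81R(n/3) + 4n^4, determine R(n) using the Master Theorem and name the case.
Master Theorem template: R(n) = a·R(n/b) + f(n).
Here: a=81, b=3, f(n)=4n^4
Compute log_b(a) = log_3(81) = 4.
f(n) = 4n^4 = Θ(n^4). Case 2: R(n) = Θ(n^4 log n).

Case 2: R(n) = Θ(n^4 log n)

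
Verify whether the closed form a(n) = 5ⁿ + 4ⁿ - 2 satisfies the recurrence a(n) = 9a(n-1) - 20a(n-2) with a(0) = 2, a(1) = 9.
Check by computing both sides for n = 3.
From the recurrence with a(0) = 2, a(1) = 9:
  a(0) = 2, a(1) = 9, a(2) = 41, a(3) = 189
  so the recurrence gives a(3) = 189.
From the proposed closed form a(n) = 5ⁿ + 4ⁿ - 2:
  a(3) = 187.
The recurrence gives 189 but the closed form gives 187, so the closed form does not satisfy the recurrence.

No, the closed form is incorrect.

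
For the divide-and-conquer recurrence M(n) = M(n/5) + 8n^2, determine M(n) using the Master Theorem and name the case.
Master Theorem template: M(n) = a·M(n/b) + f(n).
Here: a=1, b=5, f(n)=8n^2
Compute log_b(a) = log_5(1) = 0.
f(n) = 8n^2 = Ω(n^(0+ε)) with ε = 2, and the regularity condition holds (a·f(n/b) = (a/b^2)·f(n) with a/b^2 = 5^-2 < 1). Case 3: M(n) = Θ(f(n)) = Θ(n^2).

Case 3: M(n) = Θ(n^2)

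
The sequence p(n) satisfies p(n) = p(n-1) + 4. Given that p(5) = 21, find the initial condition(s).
p(5) = p(0) + 5·4, so p(0) = 21 - 20 = 1.

p(0) = 1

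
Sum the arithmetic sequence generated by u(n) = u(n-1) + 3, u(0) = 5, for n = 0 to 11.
Computing the sequence terms: 5, 8, 11, 14, 17, 20, 23, 26, 29, 32, 35, 38
Adding these values together:

258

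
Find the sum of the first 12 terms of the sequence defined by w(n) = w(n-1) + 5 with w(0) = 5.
Computing the sequence terms: 5, 10, 15, 20, 25, 30, 35, 40, 45, 50, 55, 60
Adding these values together:

390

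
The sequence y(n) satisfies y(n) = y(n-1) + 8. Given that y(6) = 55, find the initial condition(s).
y(6) = y(0) + 6·8, so y(0) = 55 - 48 = 7.

y(0) = 7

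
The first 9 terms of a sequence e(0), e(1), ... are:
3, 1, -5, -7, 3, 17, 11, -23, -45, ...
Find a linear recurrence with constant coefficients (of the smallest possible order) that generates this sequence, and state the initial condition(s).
Look for the lowest-order linear relation among consecutive terms.
Observation: e(n) - 1·e(n-1) - (-2)·e(n-2) = 0 holds for the shown terms, and no order-1 relation e(n) = α·e(n-1) + β fits.
Check at n=3: 1·-5 + (-2)·1 = -7. ✓

e(n) = e(n-1) - 2e(n-2), e(0) = 3, e(1) = 1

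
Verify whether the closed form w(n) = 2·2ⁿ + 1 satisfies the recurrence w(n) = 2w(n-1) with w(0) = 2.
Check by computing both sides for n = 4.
From the recurrence with w(0) = 2:
  w(0) = 2, w(1) = 4, w(2) = 8, w(3) = 16, w(4) = 32
  so the recurrence gives w(4) = 32.
From the proposed closed form w(n) = 2·2ⁿ + 1:
  w(4) = 33.
The recurrence gives 32 but the closed form gives 33, so the closed form does not satisfy the recurrence.

No, the closed form is incorrect.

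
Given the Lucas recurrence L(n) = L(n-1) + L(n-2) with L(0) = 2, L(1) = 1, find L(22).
Computing the sequence terms:
2, 1, 3, 4, 7, 11, 18, 29, 47, 76, 123, 199, 322, 521, 843, 1364, 2207, 3571, 5778, 9349, 15127, 24476, 39603

39603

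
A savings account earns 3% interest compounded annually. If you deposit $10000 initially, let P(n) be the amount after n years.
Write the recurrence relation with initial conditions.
Each year the balance grows by 3%, i.e. is multiplied by 1 + 3/100 = 1.03, so P(n) = 1.03 × P(n-1). The initial deposit gives P(0) = 10000.
Unrolling gives the closed form P(n) = 10000 × (1.03)ⁿ.

P(n) = 1.03 × P(n-1), P(0) = 10000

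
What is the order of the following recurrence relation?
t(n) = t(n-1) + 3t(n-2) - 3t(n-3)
The order is the largest lag k for which t(n-k) appears. Here the deepest term is t(n-3), so the order is 3.

Order 3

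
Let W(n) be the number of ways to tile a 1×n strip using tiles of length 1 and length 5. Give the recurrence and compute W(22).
Condition on the last tile: it has length 1 (leaving a 1×(n-1) strip) or length 5 (leaving a 1×(n-5) strip), so W(n) = W(n-1) + W(n-5) (order-5 linear recurrence).
For 0 ≤ i < 5 only unit tiles fit, so W(i) = 1.
Iterating the recurrence: W(5) = 2, W(6) = 3, W(7) = 4, W(8) = 5, W(9) = 6, W(10) = 8, W(11) = 11, W(12) = 15, W(13) = 20, W(14) = 26, W(15) = 34, W(16) = 45, W(17) = 60, W(18) = 80, W(19) = 106, W(20) = 140, W(21) = 185, W(22) = 245.

W(n) = W(n-1) + W(n-5), with W(i) = 1 for 0 ≤ i < 5; W(22) = 245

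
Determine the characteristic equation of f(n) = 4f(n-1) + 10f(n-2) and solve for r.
Substitute f(n) = rⁿ and divide through by rⁿ⁻²: r² - 4r - 10 = 0
Discriminant: 4² + 4·10 = 56, not a perfect square, so by the quadratic formula r = (4 ± √56)/2.
General solution: f(n) = A·r₁ⁿ + B·r₂ⁿ where r₁,r₂ = (4 ± √56)/2

Characteristic: r² - 4r - 10 = 0, Roots: r = (4 ± √56)/2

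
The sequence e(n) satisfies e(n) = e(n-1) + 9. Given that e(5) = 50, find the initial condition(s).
e(5) = e(0) + 5·9, so e(0) = 50 - 45 = 5.

e(0) = 5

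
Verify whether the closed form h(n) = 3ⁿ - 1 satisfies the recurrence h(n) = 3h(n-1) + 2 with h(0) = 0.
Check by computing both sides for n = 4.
From the recurrence with h(0) = 0:
  h(0) = 0, h(1) = 2, h(2) = 8, h(3) = 26, h(4) = 80
  so the recurrence gives h(4) = 80.
From the proposed closed form h(n) = 3ⁿ - 1:
  h(4) = 80.
Both sides give 80 at n = 4, and the initial condition(s) match, so the closed form is consistent.

Yes, the closed form is correct.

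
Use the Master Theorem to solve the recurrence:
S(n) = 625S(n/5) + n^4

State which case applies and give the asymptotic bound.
Master Theorem template: S(n) = a·S(n/b) + f(n).
Here: a=625, b=5, f(n)=n^4
Compute log_b(a) = log_5(625) = 4.
f(n) = n^4 = Θ(n^4). Case 2: S(n) = Θ(n^4 log n).

Case 2: S(n) = Θ(n^4 log n)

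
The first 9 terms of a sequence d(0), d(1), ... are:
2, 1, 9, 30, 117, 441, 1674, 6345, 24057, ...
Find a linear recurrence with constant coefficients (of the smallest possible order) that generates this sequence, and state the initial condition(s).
Look for the lowest-order linear relation among consecutive terms.
Observation: d(n) - 3·d(n-1) - (3)·d(n-2) = 0 holds for the shown terms, and no order-1 relation d(n) = α·d(n-1) + β fits.
Check at n=3: 3·9 + (3)·1 = 30. ✓

d(n) = 3d(n-1) + 3d(n-2), d(0) = 2, d(1) = 1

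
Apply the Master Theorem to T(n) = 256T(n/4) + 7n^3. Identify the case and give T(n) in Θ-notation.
Master Theorem template: T(n) = a·T(n/b) + f(n).
Here: a=256, b=4, f(n)=7n^3
Compute log_b(a) = log_4(256) = 4.
f(n) = 7n^3 = O(n^(4-ε)) with ε = 1. Case 1: T(n) = Θ(n^log_b(a)) = Θ(n^4).

Case 1: T(n) = Θ(n^4)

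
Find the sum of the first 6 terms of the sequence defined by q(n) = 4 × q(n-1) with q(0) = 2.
Computing the sequence terms: 2, 8, 32, 128, 512, 2048
Adding these values together:

2730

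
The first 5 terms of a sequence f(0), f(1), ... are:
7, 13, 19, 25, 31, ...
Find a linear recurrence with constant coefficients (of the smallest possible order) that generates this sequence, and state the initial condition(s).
Look for the lowest-order linear relation among consecutive terms.
Observation: consecutive differences are constant (= 6).
Check at n=2: 1·13 + 6 = 19. ✓

f(n) = f(n-1) + 6, f(0) = 7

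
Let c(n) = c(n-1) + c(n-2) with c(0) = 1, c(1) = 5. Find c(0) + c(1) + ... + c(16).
Computing the sequence terms: 1, 5, 6, 11, 17, 28, 45, 73, 118, 191, 309, 500, 809, 1309, 2118, 3427, 5545
Adding these values together:

14512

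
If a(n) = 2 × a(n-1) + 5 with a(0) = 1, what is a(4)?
Computing step by step:
a(0) = 1
a(1) = 2 × 1 + 5 = 7
a(2) = 2 × 7 + 5 = 19
a(3) = 2 × 19 + 5 = 43
a(4) = 2 × 43 + 5 = 91

91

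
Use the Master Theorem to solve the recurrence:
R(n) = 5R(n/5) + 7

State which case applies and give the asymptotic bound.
Master Theorem template: R(n) = a·R(n/b) + f(n).
Here: a=5, b=5, f(n)=7
Compute log_b(a) = log_5(5) = 1.
f(n) = 7 = O(n^(1-ε)) with ε = 1. Case 1: R(n) = Θ(n^log_b(a)) = Θ(n).

Case 1: R(n) = Θ(n)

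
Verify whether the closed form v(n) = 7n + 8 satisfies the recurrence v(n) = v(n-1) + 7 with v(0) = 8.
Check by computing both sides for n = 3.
From the recurrence with v(0) = 8:
  v(0) = 8, v(1) = 15, v(2) = 22, v(3) = 29
  so the recurrence gives v(3) = 29.
From the proposed closed form v(n) = 7n + 8:
  v(3) = 29.
Both sides give 29 at n = 3, and the initial condition(s) match, so the closed form is consistent.

Yes, the closed form is correct.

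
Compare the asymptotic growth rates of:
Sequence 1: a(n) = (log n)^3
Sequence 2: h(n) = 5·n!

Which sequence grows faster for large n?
Comparing growth rates:
Growth-rate hierarchy: log n ≺ any polynomial ≺ any exponential cⁿ (c>1) ≺ n! ≺ nⁿ.
factorial dominates polylogarithmic (log n)^3 asymptotically.

h(n) grows faster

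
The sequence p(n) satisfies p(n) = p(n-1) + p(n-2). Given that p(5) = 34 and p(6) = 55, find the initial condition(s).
Work backwards using p(k) = p(k+2) - p(k+1):
p(4) = p(6) - p(5) = 55 - 34 = 21
p(3) = p(5) - p(4) = 34 - 21 = 13
p(2) = p(4) - p(3) = 21 - 13 = 8
p(1) = p(3) - p(2) = 13 - 8 = 5
p(0) = p(2) - p(1) = 8 - 5 = 3

p(0) = 3, p(1) = 5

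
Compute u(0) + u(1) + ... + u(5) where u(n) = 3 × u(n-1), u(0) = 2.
Computing the sequence terms: 2, 6, 18, 54, 162, 486
Adding these values together:

728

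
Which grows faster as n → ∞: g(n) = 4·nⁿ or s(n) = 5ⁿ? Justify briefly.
Comparing growth rates:
Growth-rate hierarchy: log n ≺ any polynomial ≺ any exponential cⁿ (c>1) ≺ n! ≺ nⁿ.
super-exponential nⁿ dominates exponential base 5 asymptotically.

g(n) grows faster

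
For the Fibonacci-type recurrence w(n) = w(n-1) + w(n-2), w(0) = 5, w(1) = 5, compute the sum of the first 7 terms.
Computing the sequence terms: 5, 5, 10, 15, 25, 40, 65
Adding these values together:

165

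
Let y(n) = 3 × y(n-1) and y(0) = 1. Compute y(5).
Computing step by step:
y(0) = 1
y(1) = 3 × 1 = 3
y(2) = 3 × 3 = 9
y(3) = 3 × 9 = 27
y(4) = 3 × 27 = 81
y(5) = 3 × 81 = 243

243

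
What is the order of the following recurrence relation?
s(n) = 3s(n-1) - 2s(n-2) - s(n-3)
The order is the largest lag k for which s(n-k) appears. Here the deepest term is s(n-3), so the order is 3.

Order 3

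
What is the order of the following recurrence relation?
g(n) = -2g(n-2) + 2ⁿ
The order is the largest lag k for which g(n-k) appears. Here the deepest term is g(n-2) (the 2ⁿ term is non-homogeneous and does not affect the order), so the order is 2.

Order 2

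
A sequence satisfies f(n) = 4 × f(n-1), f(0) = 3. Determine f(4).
Computing step by step:
f(0) = 3
f(1) = 4 × 3 = 12
f(2) = 4 × 12 = 48
f(3) = 4 × 48 = 192
f(4) = 4 × 192 = 768

768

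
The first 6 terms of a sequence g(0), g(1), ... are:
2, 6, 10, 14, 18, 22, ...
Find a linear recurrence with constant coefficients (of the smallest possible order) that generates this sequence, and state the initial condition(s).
Look for the lowest-order linear relation among consecutive terms.
Observation: consecutive differences are constant (= 4).
Check at n=2: 1·6 + 4 = 10. ✓

g(n) = g(n-1) + 4, g(0) = 2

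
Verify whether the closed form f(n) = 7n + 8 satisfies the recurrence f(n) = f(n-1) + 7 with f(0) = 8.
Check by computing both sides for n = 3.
From the recurrence with f(0) = 8:
  f(0) = 8, f(1) = 15, f(2) = 22, f(3) = 29
  so the recurrence gives f(3) = 29.
From the proposed closed form f(n) = 7n + 8:
  f(3) = 29.
Both sides give 29 at n = 3, and the initial condition(s) match, so the closed form is consistent.

Yes, the closed form is correct.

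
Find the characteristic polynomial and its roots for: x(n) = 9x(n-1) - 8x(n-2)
Substitute x(n) = rⁿ and divide through by rⁿ⁻²: r² - 9r + 8 = 0
Factor: (r - 8)(r - 1) = 0, so r = 8, 1.
General solution: x(n) = A·8ⁿ + B·1ⁿ

Characteristic: r² - 9r + 8 = 0, Roots: r = 8, 1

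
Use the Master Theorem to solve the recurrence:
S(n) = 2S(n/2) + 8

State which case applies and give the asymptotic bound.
Master Theorem template: S(n) = a·S(n/b) + f(n).
Here: a=2, b=2, f(n)=8
Compute log_b(a) = log_2(2) = 1.
f(n) = 8 = O(n^(1-ε)) with ε = 1. Case 1: S(n) = Θ(n^log_b(a)) = Θ(n).

Case 1: S(n) = Θ(n)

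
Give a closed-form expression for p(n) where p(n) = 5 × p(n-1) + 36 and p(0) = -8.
Recurrence: p(n) = 5 × p(n-1) + 36, initial: p(0) = -8.
Try p(n) = A·5ⁿ + C. Substituting: A·5ⁿ + C = 5(A·5ⁿ⁻¹ + C) + 36 = A·5ⁿ + 5C + 36, so C = 5C + 36, giving C = -9. Then p(0) = A - 9 = -8 gives A = 1.

p(n) = 5ⁿ - 9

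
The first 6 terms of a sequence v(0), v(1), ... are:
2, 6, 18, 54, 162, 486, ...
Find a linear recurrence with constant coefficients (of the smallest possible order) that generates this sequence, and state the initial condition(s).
Look for the lowest-order linear relation among consecutive terms.
Observation: each term is 3× the previous.
Check at n=2: 3·6 = 18. ✓

v(n) = 3 × v(n-1), v(0) = 2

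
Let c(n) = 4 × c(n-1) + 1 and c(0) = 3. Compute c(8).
Computing step by step:
c(0) = 3
c(1) = 4 × 3 + 1 = 13
c(2) = 4 × 13 + 1 = 53
c(3) = 4 × 53 + 1 = 213
c(4) = 4 × 213 + 1 = 853
c(5) = 4 × 853 + 1 = 3413
c(6) = 4 × 3413 + 1 = 13653
c(7) = 4 × 13653 + 1 = 54613
c(8) = 4 × 54613 + 1 = 218453

218453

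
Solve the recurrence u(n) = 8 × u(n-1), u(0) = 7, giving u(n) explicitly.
Recurrence: u(n) = 8 × u(n-1), initial: u(0) = 7.
Each term is 8 times the previous, so this is geometric with ratio 8. After n steps: u(n) = u(0)·8ⁿ = 7·8ⁿ.

u(n) = 7·8ⁿ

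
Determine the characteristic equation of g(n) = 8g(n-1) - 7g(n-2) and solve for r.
Substitute g(n) = rⁿ and divide through by rⁿ⁻²: r² - 8r + 7 = 0
Factor: (r - 1)(r - 7) = 0, so r = 1, 7.
General solution: g(n) = A·1ⁿ + B·7ⁿ

Characteristic: r² - 8r + 7 = 0, Roots: r = 1, 7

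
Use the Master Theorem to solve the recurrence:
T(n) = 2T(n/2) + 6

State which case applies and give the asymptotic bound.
Master Theorem template: T(n) = a·T(n/b) + f(n).
Here: a=2, b=2, f(n)=6
Compute log_b(a) = log_2(2) = 1.
f(n) = 6 = O(n^(1-ε)) with ε = 1. Case 1: T(n) = Θ(n^log_b(a)) = Θ(n).

Case 1: T(n) = Θ(n)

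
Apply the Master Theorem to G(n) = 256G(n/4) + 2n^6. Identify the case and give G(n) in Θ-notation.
Master Theorem template: G(n) = a·G(n/b) + f(n).
Here: a=256, b=4, f(n)=2n^6
Compute log_b(a) = log_4(256) = 4.
f(n) = 2n^6 = Ω(n^(4+ε)) with ε = 2, and the regularity condition holds (a·f(n/b) = (a/b^6)·f(n) with a/b^6 = 4^-2 < 1). Case 3: G(n) = Θ(f(n)) = Θ(n^6).

Case 3: G(n) = Θ(n^6)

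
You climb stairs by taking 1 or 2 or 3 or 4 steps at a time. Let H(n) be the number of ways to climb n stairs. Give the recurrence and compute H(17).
Condition on the size of the last step (1 to 4): before it there were n-1, …, n-4 stairs climbed, and these cases are disjoint, so H(n) = H(n-1) + H(n-2) + H(n-3) + H(n-4) (order-4 linear recurrence).
Initial conditions by direct count (compositions of i into parts ≤ 4): H(1) = 1; H(2) = 2; H(3) = 4; H(4) = 8.
Iterating the recurrence: H(5) = 15, H(6) = 29, H(7) = 56, H(8) = 108, H(9) = 208, H(10) = 401, H(11) = 773, H(12) = 1490, H(13) = 2872, H(14) = 5536, H(15) = 10671, H(16) = 20569, H(17) = 39648.

H(n) = H(n-1) + H(n-2) + H(n-3) + H(n-4), H(1) = 1, H(2) = 2, H(3) = 4, H(4) = 8; H(17) = 39648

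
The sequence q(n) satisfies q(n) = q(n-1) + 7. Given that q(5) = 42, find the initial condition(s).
q(5) = q(0) + 5·7, so q(0) = 42 - 35 = 7.

q(0) = 7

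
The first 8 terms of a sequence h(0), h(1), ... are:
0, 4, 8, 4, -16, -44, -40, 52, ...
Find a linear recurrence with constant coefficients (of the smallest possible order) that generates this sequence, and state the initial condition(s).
Look for the lowest-order linear relation among consecutive terms.
Observation: h(n) - 2·h(n-1) - (-3)·h(n-2) = 0 holds for the shown terms, and no order-1 relation h(n) = α·h(n-1) + β fits.
Check at n=3: 2·8 + (-3)·4 = 4. ✓

h(n) = 2h(n-1) - 3h(n-2), h(0) = 0, h(1) = 4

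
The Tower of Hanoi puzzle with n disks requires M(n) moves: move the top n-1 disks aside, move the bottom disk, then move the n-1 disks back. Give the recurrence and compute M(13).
Moving n disks = move the top n-1 disks aside (M(n-1) moves) + move the largest disk (1 move) + move the n-1 disks back on top (M(n-1) moves), so M(n) = 2M(n-1) + 1, with M(1) = 1 (a single disk takes one move).
First terms: 1, 3, 7, 15, 31, 63, … — each is one less than a power of 2. Indeed M(n) + 1 = 2(M(n-1) + 1) with M(1) + 1 = 2, so M(n) + 1 = 2ⁿ and M(n) = 2ⁿ - 1.
Hence M(13) = 2^13 - 1 = 8192 - 1 = 8191.

M(n) = 2M(n-1) + 1, M(1) = 1; M(13) = 8191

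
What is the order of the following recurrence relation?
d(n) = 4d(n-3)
The order is the largest lag k for which d(n-k) appears. Here the deepest term is d(n-3), so the order is 3.

Order 3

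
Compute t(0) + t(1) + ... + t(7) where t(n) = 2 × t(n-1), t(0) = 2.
Computing the sequence terms: 2, 4, 8, 16, 32, 64, 128, 256
Adding these values together:

510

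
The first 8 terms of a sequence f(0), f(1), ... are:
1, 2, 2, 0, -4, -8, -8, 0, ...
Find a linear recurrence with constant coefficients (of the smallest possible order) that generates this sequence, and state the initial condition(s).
Look for the lowest-order linear relation among consecutive terms.
Observation: f(n) - 2·f(n-1) - (-2)·f(n-2) = 0 holds for the shown terms, and no order-1 relation f(n) = α·f(n-1) + β fits.
Check at n=3: 2·2 + (-2)·2 = 0. ✓

f(n) = 2f(n-1) - 2f(n-2), f(0) = 1, f(1) = 2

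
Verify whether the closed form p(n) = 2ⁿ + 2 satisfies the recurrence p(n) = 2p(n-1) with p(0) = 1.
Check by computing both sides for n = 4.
From the recurrence with p(0) = 1:
  p(0) = 1, p(1) = 2, p(2) = 4, p(3) = 8, p(4) = 16
  so the recurrence gives p(4) = 16.
From the proposed closed form p(n) = 2ⁿ + 2:
  p(4) = 18.
The recurrence gives 16 but the closed form gives 18, so the closed form does not satisfy the recurrence.

No, the closed form is incorrect.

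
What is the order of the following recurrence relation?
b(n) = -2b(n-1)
The order is the largest lag k for which b(n-k) appears. Here the deepest term is b(n-1), so the order is 1.

Order 1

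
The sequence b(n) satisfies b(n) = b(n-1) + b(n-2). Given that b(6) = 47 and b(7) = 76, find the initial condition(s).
Work backwards using b(k) = b(k+2) - b(k+1):
b(5) = b(7) - b(6) = 76 - 47 = 29
b(4) = b(6) - b(5) = 47 - 29 = 18
b(3) = b(5) - b(4) = 29 - 18 = 11
b(2) = b(4) - b(3) = 18 - 11 = 7
b(1) = b(3) - b(2) = 11 - 7 = 4
b(0) = b(2) - b(1) = 7 - 4 = 3

b(0) = 3, b(1) = 4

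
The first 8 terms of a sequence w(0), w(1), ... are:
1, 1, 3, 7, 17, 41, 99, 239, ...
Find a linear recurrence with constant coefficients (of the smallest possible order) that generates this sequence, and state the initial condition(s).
Look for the lowest-order linear relation among consecutive terms.
Observation: w(n) - 2·w(n-1) - (1)·w(n-2) = 0 holds for the shown terms, and no order-1 relation w(n) = α·w(n-1) + β fits.
Check at n=3: 2·3 + (1)·1 = 7. ✓

w(n) = 2w(n-1) + w(n-2), w(0) = 1, w(1) = 1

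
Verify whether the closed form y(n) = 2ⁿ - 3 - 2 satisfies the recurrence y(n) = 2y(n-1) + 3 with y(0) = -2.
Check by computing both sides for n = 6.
From the recurrence with y(0) = -2:
  y(0) = -2, y(1) = -1, y(2) = 1, y(3) = 5, y(4) = 13, y(5) = 29, y(6) = 61
  so the recurrence gives y(6) = 61.
From the proposed closed form y(n) = 2ⁿ - 3 - 2:
  y(6) = 59.
The recurrence gives 61 but the closed form gives 59, so the closed form does not satisfy the recurrence.

No, the closed form is incorrect.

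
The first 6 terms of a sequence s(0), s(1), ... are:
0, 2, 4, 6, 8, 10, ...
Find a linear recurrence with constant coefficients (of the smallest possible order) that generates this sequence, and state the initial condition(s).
Look for the lowest-order linear relation among consecutive terms.
Observation: consecutive differences are constant (= 2).
Check at n=2: 1·2 + 2 = 4. ✓

s(n) = s(n-1) + 2, s(0) = 0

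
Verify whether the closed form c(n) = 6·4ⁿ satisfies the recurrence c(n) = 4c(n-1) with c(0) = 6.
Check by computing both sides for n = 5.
From the recurrence with c(0) = 6:
  c(0) = 6, c(1) = 24, c(2) = 96, c(3) = 384, c(4) = 1536, c(5) = 6144
  so the recurrence gives c(5) = 6144.
From the proposed closed form c(n) = 6·4ⁿ:
  c(5) = 6144.
Both sides give 6144 at n = 5, and the initial condition(s) match, so the closed form is consistent.

Yes, the closed form is correct.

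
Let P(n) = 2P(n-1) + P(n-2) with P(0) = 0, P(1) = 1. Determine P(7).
Computing the sequence terms:
0, 1, 2, 5, 12, 29, 70, 169

169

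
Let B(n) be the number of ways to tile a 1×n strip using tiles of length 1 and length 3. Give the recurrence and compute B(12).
Condition on the last tile: it has length 1 (leaving a 1×(n-1) strip) or length 3 (leaving a 1×(n-3) strip), so B(n) = B(n-1) + B(n-3) (order-3 linear recurrence).
For 0 ≤ i < 3 only unit tiles fit, so B(i) = 1.
Iterating the recurrence: B(3) = 2, B(4) = 3, B(5) = 4, B(6) = 6, B(7) = 9, B(8) = 13, B(9) = 19, B(10) = 28, B(11) = 41, B(12) = 60.

B(n) = B(n-1) + B(n-3), with B(i) = 1 for 0 ≤ i < 3; B(12) = 60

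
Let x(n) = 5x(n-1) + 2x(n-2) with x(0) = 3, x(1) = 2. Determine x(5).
Computing the sequence terms:
3, 2, 16, 84, 452, 2428

2428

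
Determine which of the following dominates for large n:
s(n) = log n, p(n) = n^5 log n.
Comparing growth rates:
Growth-rate hierarchy: log n ≺ any polynomial ≺ any exponential cⁿ (c>1) ≺ n! ≺ nⁿ.
polynomial degree 5 (with log factor) dominates logarithmic asymptotically.

p(n) grows faster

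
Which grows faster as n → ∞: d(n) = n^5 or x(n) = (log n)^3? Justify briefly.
Comparing growth rates:
Growth-rate hierarchy: log n ≺ any polynomial ≺ any exponential cⁿ (c>1) ≺ n! ≺ nⁿ.
polynomial degree 5 dominates polylogarithmic (log n)^3 asymptotically.

d(n) grows faster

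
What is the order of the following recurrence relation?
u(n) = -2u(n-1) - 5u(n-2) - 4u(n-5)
The order is the largest lag k for which u(n-k) appears. Here the deepest term is u(n-5), so the order is 5.

Order 5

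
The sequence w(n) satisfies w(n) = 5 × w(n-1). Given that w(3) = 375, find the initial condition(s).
In general w(n) = 5ⁿ · w(0). At n = 3: w(0) = w(3) / 5^3 = 375 / 125 = 3.

w(0) = 3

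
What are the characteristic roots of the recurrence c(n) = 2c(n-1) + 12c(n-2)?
Substitute c(n) = rⁿ and divide through by rⁿ⁻²: r² - 2r - 12 = 0
Discriminant: 2² + 4·12 = 52, not a perfect square, so by the quadratic formula r = (2 ± √52)/2.
General solution: c(n) = A·r₁ⁿ + B·r₂ⁿ where r₁,r₂ = (2 ± √52)/2

Characteristic: r² - 2r - 12 = 0, Roots: r = (2 ± √52)/2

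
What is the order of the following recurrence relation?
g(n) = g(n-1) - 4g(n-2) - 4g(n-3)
The order is the largest lag k for which g(n-k) appears. Here the deepest term is g(n-3), so the order is 3.

Order 3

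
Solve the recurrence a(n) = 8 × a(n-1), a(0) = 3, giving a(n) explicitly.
Recurrence: a(n) = 8 × a(n-1), initial: a(0) = 3.
Each term is 8 times the previous, so this is geometric with ratio 8. After n steps: a(n) = a(0)·8ⁿ = 3·8ⁿ.

a(n) = 3·8ⁿ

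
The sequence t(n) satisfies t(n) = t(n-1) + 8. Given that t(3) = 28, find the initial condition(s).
t(3) = t(0) + 3·8, so t(0) = 28 - 24 = 4.

t(0) = 4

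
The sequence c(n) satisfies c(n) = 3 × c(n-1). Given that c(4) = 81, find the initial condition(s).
In general c(n) = 3ⁿ · c(0). At n = 4: c(0) = c(4) / 3^4 = 81 / 81 = 1.

c(0) = 1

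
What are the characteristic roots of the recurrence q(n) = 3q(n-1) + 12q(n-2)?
Substitute q(n) = rⁿ and divide through by rⁿ⁻²: r² - 3r - 12 = 0
Discriminant: 3² + 4·12 = 57, not a perfect square, so by the quadratic formula r = (3 ± √57)/2.
General solution: q(n) = A·r₁ⁿ + B·r₂ⁿ where r₁,r₂ = (3 ± √57)/2

Characteristic: r² - 3r - 12 = 0, Roots: r = (3 ± √57)/2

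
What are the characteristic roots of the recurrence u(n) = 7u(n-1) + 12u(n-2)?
Substitute u(n) = rⁿ and divide through by rⁿ⁻²: r² - 7r - 12 = 0
Discriminant: 7² + 4·12 = 97, not a perfect square, so by the quadratic formula r = (7 ± √97)/2.
General solution: u(n) = A·r₁ⁿ + B·r₂ⁿ where r₁,r₂ = (7 ± √97)/2

Characteristic: r² - 7r - 12 = 0, Roots: r = (7 ± √97)/2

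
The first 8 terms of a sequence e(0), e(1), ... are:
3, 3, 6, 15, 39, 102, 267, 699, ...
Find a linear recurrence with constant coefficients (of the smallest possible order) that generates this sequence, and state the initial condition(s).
Look for the lowest-order linear relation among consecutive terms.
Observation: e(n) - 3·e(n-1) - (-1)·e(n-2) = 0 holds for the shown terms, and no order-1 relation e(n) = α·e(n-1) + β fits.
Check at n=3: 3·6 + (-1)·3 = 15. ✓

e(n) = 3e(n-1) - e(n-2), e(0) = 3, e(1) = 3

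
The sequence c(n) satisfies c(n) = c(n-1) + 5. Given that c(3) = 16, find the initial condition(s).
c(3) = c(0) + 3·5, so c(0) = 16 - 15 = 1.

c(0) = 1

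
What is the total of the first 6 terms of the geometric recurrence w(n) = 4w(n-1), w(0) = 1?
Computing the sequence terms: 1, 4, 16, 64, 256, 1024
Adding these values together:

1365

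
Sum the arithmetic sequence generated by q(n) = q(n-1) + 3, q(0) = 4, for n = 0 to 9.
Computing the sequence terms: 4, 7, 10, 13, 16, 19, 22, 25, 28, 31
Adding these values together:

175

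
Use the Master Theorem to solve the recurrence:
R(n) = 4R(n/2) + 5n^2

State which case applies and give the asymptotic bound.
Master Theorem template: R(n) = a·R(n/b) + f(n).
Here: a=4, b=2, f(n)=5n^2
Compute log_b(a) = log_2(4) = 2.
f(n) = 5n^2 = Θ(n^2). Case 2: R(n) = Θ(n^2 log n).

Case 2: R(n) = Θ(n^2 log n)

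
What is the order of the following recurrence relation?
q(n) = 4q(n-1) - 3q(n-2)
The order is the largest lag k for which q(n-k) appears. Here the deepest term is q(n-2), so the order is 2.

Order 2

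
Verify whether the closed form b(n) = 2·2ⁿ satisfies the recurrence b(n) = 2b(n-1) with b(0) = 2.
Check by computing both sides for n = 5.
From the recurrence with b(0) = 2:
  b(0) = 2, b(1) = 4, b(2) = 8, b(3) = 16, b(4) = 32, b(5) = 64
  so the recurrence gives b(5) = 64.
From the proposed closed form b(n) = 2·2ⁿ:
  b(5) = 64.
Both sides give 64 at n = 5, and the initial condition(s) match, so the closed form is consistent.

Yes, the closed form is correct.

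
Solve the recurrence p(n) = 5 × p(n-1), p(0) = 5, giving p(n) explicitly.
Recurrence: p(n) = 5 × p(n-1), initial: p(0) = 5.
Each term is 5 times the previous, so this is geometric with ratio 5. After n steps: p(n) = p(0)·5ⁿ = 5·5ⁿ.

p(n) = 5·5ⁿ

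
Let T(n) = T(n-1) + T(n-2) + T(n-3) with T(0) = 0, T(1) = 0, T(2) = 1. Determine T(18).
Computing the sequence terms:
0, 0, 1, 1, 2, 4, 7, 13, 24, 44, 81, 149, 274, 504, 927, 1705, 3136, 5768, 10609

10609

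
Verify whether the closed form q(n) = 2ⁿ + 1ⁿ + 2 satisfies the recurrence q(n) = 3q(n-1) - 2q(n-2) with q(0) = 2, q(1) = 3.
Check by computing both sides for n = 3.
From the recurrence with q(0) = 2, q(1) = 3:
  q(0) = 2, q(1) = 3, q(2) = 5, q(3) = 9
  so the recurrence gives q(3) = 9.
From the proposed closed form q(n) = 2ⁿ + 1ⁿ + 2:
  q(3) = 11.
The recurrence gives 9 but the closed form gives 11, so the closed form does not satisfy the recurrence.

No, the closed form is incorrect.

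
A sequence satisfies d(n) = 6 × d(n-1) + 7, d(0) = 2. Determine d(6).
Computing step by step:
d(0) = 2
d(1) = 6 × 2 + 7 = 19
d(2) = 6 × 19 + 7 = 121
d(3) = 6 × 121 + 7 = 733
d(4) = 6 × 733 + 7 = 4405
d(5) = 6 × 4405 + 7 = 26437
d(6) = 6 × 26437 + 7 = 158629

158629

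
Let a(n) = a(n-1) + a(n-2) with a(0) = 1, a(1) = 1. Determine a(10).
Computing the sequence terms:
1, 1, 2, 3, 5, 8, 13, 21, 34, 55, 89

89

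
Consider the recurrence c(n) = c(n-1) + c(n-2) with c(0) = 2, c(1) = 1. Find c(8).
Computing the sequence terms:
2, 1, 3, 4, 7, 11, 18, 29, 47

47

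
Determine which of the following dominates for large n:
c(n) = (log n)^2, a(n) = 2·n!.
Comparing growth rates:
Growth-rate hierarchy: log n ≺ any polynomial ≺ any exponential cⁿ (c>1) ≺ n! ≺ nⁿ.
factorial dominates polylogarithmic (log n)^2 asymptotically.

a(n) grows faster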